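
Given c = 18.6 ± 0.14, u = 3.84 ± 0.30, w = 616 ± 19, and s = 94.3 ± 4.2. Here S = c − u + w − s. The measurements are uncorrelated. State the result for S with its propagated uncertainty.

536 ± 19.5

S is a linear combination, so absolute uncertainties add in quadrature:
  (δc)² = 0.0196;  (δu)² = 0.0900;  (δw)² = 361;  (δs)² = 17.6
δS = √(379) = 19.5
S = 536.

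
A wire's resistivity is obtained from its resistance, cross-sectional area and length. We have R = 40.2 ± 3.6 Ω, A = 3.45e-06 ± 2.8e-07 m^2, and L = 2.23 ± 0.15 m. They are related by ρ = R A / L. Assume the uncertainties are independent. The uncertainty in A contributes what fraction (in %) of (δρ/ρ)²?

34.4%

(δρ/ρ)² = (1·δR/R)² + (1·δA/A)² + (-1·δL/L)²
  R term: (1×0.0896)² = 0.00802
  A term: (1×0.0812)² = 0.00659
  L term: (-1×0.0673)² = 0.00452
Total = 0.0191. Share from A = 0.00659/0.0191 = 0.344.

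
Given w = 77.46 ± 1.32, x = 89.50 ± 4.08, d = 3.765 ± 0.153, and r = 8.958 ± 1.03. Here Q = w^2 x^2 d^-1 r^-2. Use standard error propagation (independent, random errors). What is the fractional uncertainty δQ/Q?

Q is a product of powers, so relative uncertainties combine in quadrature:
  (2·δw/w)² = (2×0.0170)² = 0.00116;  (2·δx/x)² = (2×0.0456)² = 0.00831;  (-1·δd/d)² = (-1×0.0406)² = 0.00165;  (-2·δr/r)² = (-2×0.115)² = 0.0529
δQ/Q = √(0.0640) = 0.253

0.253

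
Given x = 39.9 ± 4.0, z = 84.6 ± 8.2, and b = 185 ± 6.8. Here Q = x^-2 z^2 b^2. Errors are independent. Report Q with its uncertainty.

Relative error in a monomial: (δQ/Q)² = Σ (nᵢ · δxᵢ/xᵢ)².
  (-2·δx/x)² = (-2×0.100)² = 0.0402;  (2·δz/z)² = (2×0.0969)² = 0.0376;  (2·δb/b)² = (2×0.0368)² = 0.00540
δQ/Q = √(0.0832) = 0.288
Q = 1.54e+05, so δQ = 0.288 × 1.54e+05 = 44400.

(1.54 ± 0.444) × 10^5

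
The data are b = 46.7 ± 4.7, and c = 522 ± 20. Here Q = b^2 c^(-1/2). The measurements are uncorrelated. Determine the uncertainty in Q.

Q is a product of powers, so relative uncertainties combine in quadrature:
  (2·δb/b)² = (2×0.101)² = 0.0405;  (−½·δc/c)² = (-0.5×0.0383)² = 0.000367
δQ/Q = √(0.0409) = 0.202
Q = 95.5, so δQ = 0.202 × 95.5 = 19.3.

19.3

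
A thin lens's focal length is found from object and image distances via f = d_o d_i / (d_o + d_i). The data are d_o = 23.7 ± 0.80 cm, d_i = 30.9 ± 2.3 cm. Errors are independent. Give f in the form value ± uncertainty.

∂f/∂d_o = (d_i/(d_o+d_i))² = 0.320;  ∂f/∂d_i = (d_o/(d_o+d_i))² = 0.188
δf = √((∂f/∂d_o · δd_o)² + (∂f/∂d_i · δd_i)²) = √(0.0657 + 0.188) = 0.503 cm
f = 13.4 cm.

13.4 ± 0.503 cm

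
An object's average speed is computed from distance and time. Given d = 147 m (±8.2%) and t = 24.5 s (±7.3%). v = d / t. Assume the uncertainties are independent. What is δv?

0.659 m/s

Since v is a product/quotient, work with relative uncertainties:
  (1·δd/d)² = (1×0.0820)² = 0.00672;  (-1·δt/t)² = (-1×0.0730)² = 0.00533
δv/v = √(0.0121) = 0.110
v = 6.00 m/s, so δv = 0.110 × 6.00 = 0.659 m/s.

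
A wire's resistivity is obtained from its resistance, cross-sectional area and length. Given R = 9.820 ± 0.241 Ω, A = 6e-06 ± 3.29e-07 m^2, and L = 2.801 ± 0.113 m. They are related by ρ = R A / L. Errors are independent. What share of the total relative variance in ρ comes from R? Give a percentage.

11.5%

(δρ/ρ)² = (1·δR/R)² + (1·δA/A)² + (-1·δL/L)²
  R term: (1×0.0245)² = 0.000602
  A term: (1×0.0548)² = 0.00301
  L term: (-1×0.0403)² = 0.00163
Total = 0.00524. Share from R = 0.000602/0.00524 = 0.115.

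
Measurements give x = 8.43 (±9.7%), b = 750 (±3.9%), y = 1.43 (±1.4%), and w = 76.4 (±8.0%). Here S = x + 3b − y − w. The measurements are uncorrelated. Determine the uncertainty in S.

88.0

Sums and differences: (δS)² = Σ (cᵢ δxᵢ)².
  (δx)² = 0.669;  (3·δb)² = 7700;  (δy)² = 0.000401;  (δw)² = 37.4
δS = √(7740) = 88.0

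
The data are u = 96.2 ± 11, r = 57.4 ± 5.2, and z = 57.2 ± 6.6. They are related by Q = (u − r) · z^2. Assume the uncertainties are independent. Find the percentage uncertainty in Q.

38.9%

Let w = u − r = 38.8. δw = √(δu² + δr²) = √(121 + 27.0) = 12.2, so δw/w = 0.314.
Q is then a monomial in w, z:
δQ/Q = √((δw/w)² + (2·δz/z)²) = √(0.0983 + 0.0533) = 0.389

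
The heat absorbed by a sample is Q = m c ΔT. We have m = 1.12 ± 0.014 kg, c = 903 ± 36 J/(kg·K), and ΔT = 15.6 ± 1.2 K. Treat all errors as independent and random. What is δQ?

For a monomial Q ∝ m, c, ΔT, fractional errors add in quadrature:
  (1·δm/m)² = (1×0.0125)² = 0.000156;  (1·δc/c)² = (1×0.0399)² = 0.00159;  (1·δΔT/ΔT)² = (1×0.0769)² = 0.00592
δQ/Q = √(0.00766) = 0.0875
Q = 15800 J, so δQ = 0.0875 × 15800 = 1380 J.

1380 J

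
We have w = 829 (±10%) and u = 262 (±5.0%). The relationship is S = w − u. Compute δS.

Each term contributes (cᵢ δxᵢ)² to (δS)²:
  (δw)² = 6870;  (δu)² = 172
δS = √(7040) = 83.9

83.9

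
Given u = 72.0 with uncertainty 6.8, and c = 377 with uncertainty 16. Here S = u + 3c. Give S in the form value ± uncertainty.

1200 ± 48.5

S is a linear combination, so absolute uncertainties add in quadrature:
  (δu)² = 46.2;  (3·δc)² = 2300
δS = √(2350) = 48.5
S = 1200.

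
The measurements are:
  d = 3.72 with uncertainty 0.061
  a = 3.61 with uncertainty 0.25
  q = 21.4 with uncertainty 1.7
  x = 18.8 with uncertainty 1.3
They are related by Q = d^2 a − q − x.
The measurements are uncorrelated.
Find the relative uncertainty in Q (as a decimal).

Let p = d^2·a = 50.0. δp/p = √((2·δd/d)² + (1·δa/a)²) = √(0.00108 + 0.00480) = 0.0766, so δp = 3.83.
Q = p − q − x: δQ = √(δp² + δq² + δx²) = √(14.7 + 2.89 + 1.69) = 4.39
Q = 9.76, so δQ/Q = 4.39/9.76 = 0.449.

0.449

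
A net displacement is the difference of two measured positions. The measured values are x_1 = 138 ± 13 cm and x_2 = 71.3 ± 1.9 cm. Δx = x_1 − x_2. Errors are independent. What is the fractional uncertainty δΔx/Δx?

0.197

Absolute uncertainties add in quadrature for a linear combination:
  (δx_1)² = 169;  (δx_2)² = 3.61
δΔx = √(173) = 13.1 cm
Δx = 66.7 cm, so δΔx/Δx = 13.1/66.7 = 0.197.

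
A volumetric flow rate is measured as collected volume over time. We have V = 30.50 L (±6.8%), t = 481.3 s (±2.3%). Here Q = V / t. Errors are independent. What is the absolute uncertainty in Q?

0.00455 L/s

Products/powers → add relative errors in quadrature, weighted by exponent:
  (1·δV/V)² = (1×0.0680)² = 0.00462;  (-1·δt/t)² = (-1×0.0230)² = 0.000529
δQ/Q = √(0.00515) = 0.0718
Q = 0.06337 L/s, so δQ = 0.0718 × 0.06337 = 0.00455 L/s.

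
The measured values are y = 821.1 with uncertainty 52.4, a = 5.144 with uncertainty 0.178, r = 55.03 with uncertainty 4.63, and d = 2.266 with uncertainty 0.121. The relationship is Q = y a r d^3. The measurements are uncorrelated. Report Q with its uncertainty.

Relative error in a monomial: (δQ/Q)² = Σ (nᵢ · δxᵢ/xᵢ)².
  (1·δy/y)² = (1×0.0638)² = 0.00407;  (1·δa/a)² = (1×0.0346)² = 0.00120;  (1·δr/r)² = (1×0.0841)² = 0.00708;  (3·δd/d)² = (3×0.0534)² = 0.0257
δQ/Q = √(0.0380) = 0.195
Q = 2.704e+06, so δQ = 0.195 × 2.704e+06 = 5.27e+05.

(2.704 ± 0.527) × 10^6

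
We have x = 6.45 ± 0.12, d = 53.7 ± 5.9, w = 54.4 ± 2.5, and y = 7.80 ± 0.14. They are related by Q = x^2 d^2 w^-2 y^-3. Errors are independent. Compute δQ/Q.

0.247

Since Q is a product/quotient, work with relative uncertainties:
  (2·δx/x)² = (2×0.0186)² = 0.00138;  (2·δd/d)² = (2×0.110)² = 0.0483;  (-2·δw/w)² = (-2×0.0460)² = 0.00845;  (-3·δy/y)² = (-3×0.0179)² = 0.00290
δQ/Q = √(0.0610) = 0.247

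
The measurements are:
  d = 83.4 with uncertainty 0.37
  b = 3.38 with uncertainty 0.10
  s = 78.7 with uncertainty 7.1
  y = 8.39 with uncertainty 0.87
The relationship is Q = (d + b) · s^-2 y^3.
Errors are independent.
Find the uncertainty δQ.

2.98

Let u = d + b = 86.8. δu = √(δd² + δb²) = √(0.137 + 0.0100) = 0.383, so δu/u = 0.00442.
Q is then a monomial in u, s, y:
δQ/Q = √((δu/u)² + (-2·δs/s)² + (3·δy/y)²) = √(1.95e-05 + 0.0326 + 0.0968) = 0.360
Q = 8.27, so δQ = 0.360 × 8.27 = 2.98.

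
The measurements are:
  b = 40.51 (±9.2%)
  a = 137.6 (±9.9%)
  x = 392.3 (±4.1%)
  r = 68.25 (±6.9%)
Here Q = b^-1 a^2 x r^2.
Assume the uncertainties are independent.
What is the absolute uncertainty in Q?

Since Q is a product/quotient, work with relative uncertainties:
  (-1·δb/b)² = (-1×0.0920)² = 0.00846;  (2·δa/a)² = (2×0.0990)² = 0.0392;  (1·δx/x)² = (1×0.0410)² = 0.00168;  (2·δr/r)² = (2×0.0690)² = 0.0190
δQ/Q = √(0.0684) = 0.262
Q = 8.541e+08, so δQ = 0.262 × 8.541e+08 = 2.23e+08.

2.23e+08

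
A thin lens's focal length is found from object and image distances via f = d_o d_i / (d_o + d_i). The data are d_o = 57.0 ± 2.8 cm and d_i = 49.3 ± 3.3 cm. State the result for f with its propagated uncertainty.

26.4 ± 1.12 cm

∂f/∂d_o = (d_i/(d_o+d_i))² = 0.215;  ∂f/∂d_i = (d_o/(d_o+d_i))² = 0.288
δf = √((∂f/∂d_o · δd_o)² + (∂f/∂d_i · δd_i)²) = √(0.363 + 0.900) = 1.12 cm
f = 26.4 cm.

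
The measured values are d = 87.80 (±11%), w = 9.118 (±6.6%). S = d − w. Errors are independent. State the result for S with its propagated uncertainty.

78.68 ± 9.68

S is a linear combination, so absolute uncertainties add in quadrature:
  (δd)² = 93.3;  (δw)² = 0.362
δS = √(93.6) = 9.68
S = 78.68.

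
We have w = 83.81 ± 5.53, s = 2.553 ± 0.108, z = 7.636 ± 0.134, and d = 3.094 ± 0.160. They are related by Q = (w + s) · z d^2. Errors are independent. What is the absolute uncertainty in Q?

776

Let u = w + s = 86.36. δu = √(δw² + δs²) = √(30.6 + 0.0117) = 5.53, so δu/u = 0.0640.
Q is then a monomial in u, z, d:
δQ/Q = √((δu/u)² + (1·δz/z)² + (2·δd/d)²) = √(0.00410 + 0.000308 + 0.0107) = 0.123
Q = 6313, so δQ = 0.123 × 6313 = 776.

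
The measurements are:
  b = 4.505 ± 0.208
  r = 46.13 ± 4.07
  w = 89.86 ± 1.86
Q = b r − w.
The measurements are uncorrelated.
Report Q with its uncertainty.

118.0 ± 20.8

Let p = b·r = 207.8. δp/p = √((1·δb/b)² + (1·δr/r)²) = √(0.00213 + 0.00778) = 0.0996, so δp = 20.7.
Q = p − w: δQ = √(δp² + δw²) = √(428 + 3.46) = 20.8
Q = 118.0.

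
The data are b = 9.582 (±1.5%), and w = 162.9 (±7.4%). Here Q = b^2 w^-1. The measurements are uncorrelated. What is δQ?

0.0450

Relative error in a monomial: (δQ/Q)² = Σ (nᵢ · δxᵢ/xᵢ)².
  (2·δb/b)² = (2×0.0150)² = 0.000900;  (-1·δw/w)² = (-1×0.0740)² = 0.00548
δQ/Q = √(0.00638) = 0.0798
Q = 0.5636, so δQ = 0.0798 × 0.5636 = 0.0450.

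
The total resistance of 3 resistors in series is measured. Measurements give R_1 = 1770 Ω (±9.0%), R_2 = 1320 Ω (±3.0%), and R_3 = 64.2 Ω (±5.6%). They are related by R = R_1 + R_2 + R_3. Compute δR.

164 Ω

Sums and differences: (δR)² = Σ (cᵢ δxᵢ)².
  (δR_1)² = 25400;  (δR_2)² = 1570;  (δR_3)² = 12.9
δR = √(27000) = 164 Ω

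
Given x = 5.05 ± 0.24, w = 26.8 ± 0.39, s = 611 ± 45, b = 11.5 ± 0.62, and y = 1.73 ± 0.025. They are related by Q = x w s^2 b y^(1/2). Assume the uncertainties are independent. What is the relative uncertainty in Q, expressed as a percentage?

Each factor contributes (exponent × relative error)² to (δQ/Q)²:
  (1·δx/x)² = (1×0.0475)² = 0.00226;  (1·δw/w)² = (1×0.0146)² = 0.000212;  (2·δs/s)² = (2×0.0736)² = 0.0217;  (1·δb/b)² = (1×0.0539)² = 0.00291;  (½·δy/y)² = (0.5×0.0145)² = 5.22e-05
δQ/Q = √(0.0271) = 0.165

16.5%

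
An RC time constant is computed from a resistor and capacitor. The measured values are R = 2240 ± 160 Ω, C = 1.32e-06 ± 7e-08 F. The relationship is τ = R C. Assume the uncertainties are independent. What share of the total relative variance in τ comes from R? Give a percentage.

64.5%

(δτ/τ)² = (1·δR/R)² + (1·δC/C)²
  R term: (1×0.0714)² = 0.00510
  C term: (1×0.0530)² = 0.00281
Total = 0.00791. Share from R = 0.00510/0.00791 = 0.645.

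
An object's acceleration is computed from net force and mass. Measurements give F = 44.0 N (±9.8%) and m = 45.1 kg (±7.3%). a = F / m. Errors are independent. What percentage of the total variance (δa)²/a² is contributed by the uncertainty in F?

64.3%

(δa/a)² = (1·δF/F)² + (-1·δm/m)²
  F term: (1×0.0980)² = 0.00960
  m term: (-1×0.0730)² = 0.00533
Total = 0.0149. Share from F = 0.00960/0.0149 = 0.643.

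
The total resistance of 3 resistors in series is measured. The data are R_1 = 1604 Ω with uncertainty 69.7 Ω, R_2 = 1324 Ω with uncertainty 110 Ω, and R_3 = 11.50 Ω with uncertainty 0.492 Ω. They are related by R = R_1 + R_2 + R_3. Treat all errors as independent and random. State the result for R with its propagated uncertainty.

Absolute uncertainties add in quadrature for a linear combination:
  (δR_1)² = 4860;  (δR_2)² = 12100;  (δR_3)² = 0.242
δR = √(17000) = 130 Ω
R = 2940 Ω.

2940 ± 130 Ω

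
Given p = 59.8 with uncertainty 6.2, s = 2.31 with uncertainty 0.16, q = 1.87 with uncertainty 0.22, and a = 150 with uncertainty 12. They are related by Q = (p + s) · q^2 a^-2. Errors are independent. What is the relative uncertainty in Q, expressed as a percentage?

Let u = p + s = 62.1. δu = √(δp² + δs²) = √(38.4 + 0.0256) = 6.20, so δu/u = 0.0999.
Q is then a monomial in u, q, a:
δQ/Q = √((δu/u)² + (2·δq/q)² + (-2·δa/a)²) = √(0.00997 + 0.0554 + 0.0256) = 0.302

30.2%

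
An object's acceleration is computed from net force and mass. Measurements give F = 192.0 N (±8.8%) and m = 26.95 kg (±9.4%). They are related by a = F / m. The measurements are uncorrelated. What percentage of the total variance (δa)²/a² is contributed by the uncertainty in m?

(δa/a)² = (1·δF/F)² + (-1·δm/m)²
  F term: (1×0.0880)² = 0.00774
  m term: (-1×0.0940)² = 0.00884
Total = 0.0166. Share from m = 0.00884/0.0166 = 0.533.

53.3%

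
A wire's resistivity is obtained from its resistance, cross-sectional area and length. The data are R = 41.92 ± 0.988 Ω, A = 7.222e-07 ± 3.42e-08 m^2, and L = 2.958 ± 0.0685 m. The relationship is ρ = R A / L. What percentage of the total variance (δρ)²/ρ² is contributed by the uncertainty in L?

(δρ/ρ)² = (1·δR/R)² + (1·δA/A)² + (-1·δL/L)²
  R term: (1×0.0236)² = 0.000555
  A term: (1×0.0474)² = 0.00224
  L term: (-1×0.0232)² = 0.000536
Total = 0.00333. Share from L = 0.000536/0.00333 = 0.161.

16.1%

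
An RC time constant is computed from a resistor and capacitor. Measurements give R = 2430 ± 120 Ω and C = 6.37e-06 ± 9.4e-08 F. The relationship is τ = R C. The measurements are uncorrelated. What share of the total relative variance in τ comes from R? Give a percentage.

(δτ/τ)² = (1·δR/R)² + (1·δC/C)²
  R term: (1×0.0494)² = 0.00244
  C term: (1×0.0148)² = 0.000218
Total = 0.00266. Share from R = 0.00244/0.00266 = 0.918.

91.8%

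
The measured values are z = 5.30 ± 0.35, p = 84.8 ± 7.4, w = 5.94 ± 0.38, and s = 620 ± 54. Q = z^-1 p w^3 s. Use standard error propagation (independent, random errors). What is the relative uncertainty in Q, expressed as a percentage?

23.7%

Relative error in a monomial: (δQ/Q)² = Σ (nᵢ · δxᵢ/xᵢ)².
  (-1·δz/z)² = (-1×0.0660)² = 0.00436;  (1·δp/p)² = (1×0.0873)² = 0.00762;  (3·δw/w)² = (3×0.0640)² = 0.0368;  (1·δs/s)² = (1×0.0871)² = 0.00759
δQ/Q = √(0.0564) = 0.237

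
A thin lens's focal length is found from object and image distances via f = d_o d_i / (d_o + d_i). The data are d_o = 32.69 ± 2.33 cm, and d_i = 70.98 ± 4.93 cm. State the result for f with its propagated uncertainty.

22.38 ± 1.20 cm

∂f/∂d_o = (d_i/(d_o+d_i))² = 0.469;  ∂f/∂d_i = (d_o/(d_o+d_i))² = 0.0994
δf = √((∂f/∂d_o · δd_o)² + (∂f/∂d_i · δd_i)²) = √(1.19 + 0.240) = 1.20 cm
f = 22.38 cm.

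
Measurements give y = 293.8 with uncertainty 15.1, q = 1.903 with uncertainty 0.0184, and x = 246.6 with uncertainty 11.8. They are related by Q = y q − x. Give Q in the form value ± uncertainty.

312.5 ± 31.5

Let p = y·q = 559.1. δp/p = √((1·δy/y)² + (1·δq/q)²) = √(0.00264 + 9.35e-05) = 0.0523, so δp = 29.2.
Q = p − x: δQ = √(δp² + δx²) = √(855 + 139) = 31.5
Q = 312.5.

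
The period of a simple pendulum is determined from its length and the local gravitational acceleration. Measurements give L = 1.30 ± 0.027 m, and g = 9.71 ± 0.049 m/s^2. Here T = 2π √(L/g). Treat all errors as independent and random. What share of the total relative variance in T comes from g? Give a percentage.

(δT/T)² = (½·δL/L)² + (−½·δg/g)²
  L term: (0.5×0.0208)² = 0.000108
  g term: (-0.5×0.00505)² = 6.37e-06
Total = 0.000114. Share from g = 6.37e-06/0.000114 = 0.0557.

5.57%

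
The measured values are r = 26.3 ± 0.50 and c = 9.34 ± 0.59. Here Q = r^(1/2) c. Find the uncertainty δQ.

3.06

For a monomial Q ∝ r^(1/2), c, fractional errors add in quadrature:
  (½·δr/r)² = (0.5×0.0190)² = 9.04e-05;  (1·δc/c)² = (1×0.0632)² = 0.00399
δQ/Q = √(0.00408) = 0.0639
Q = 47.9, so δQ = 0.0639 × 47.9 = 3.06.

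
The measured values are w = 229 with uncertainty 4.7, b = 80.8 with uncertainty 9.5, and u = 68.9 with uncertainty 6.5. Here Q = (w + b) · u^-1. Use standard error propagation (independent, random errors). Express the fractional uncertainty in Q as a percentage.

Let h = w + b = 310. δh = √(δw² + δb²) = √(22.1 + 90.2) = 10.6, so δh/h = 0.0342.
Q is then a monomial in h, u:
δQ/Q = √((δh/h)² + (-1·δu/u)²) = √(0.00117 + 0.00890) = 0.100

10.0%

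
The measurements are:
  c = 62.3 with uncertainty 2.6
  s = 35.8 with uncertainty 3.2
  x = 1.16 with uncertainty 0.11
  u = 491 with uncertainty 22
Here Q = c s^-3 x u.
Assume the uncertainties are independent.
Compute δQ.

Since Q is a product/quotient, work with relative uncertainties:
  (1·δc/c)² = (1×0.0417)² = 0.00174;  (-3·δs/s)² = (-3×0.0894)² = 0.0719;  (1·δx/x)² = (1×0.0948)² = 0.00899;  (1·δu/u)² = (1×0.0448)² = 0.00201
δQ/Q = √(0.0846) = 0.291
Q = 0.773, so δQ = 0.291 × 0.773 = 0.225.

0.225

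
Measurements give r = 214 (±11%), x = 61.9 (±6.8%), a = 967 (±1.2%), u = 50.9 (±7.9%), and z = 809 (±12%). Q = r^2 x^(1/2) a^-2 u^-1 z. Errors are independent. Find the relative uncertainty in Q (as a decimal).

Each factor contributes (exponent × relative error)² to (δQ/Q)²:
  (2·δr/r)² = (2×0.110)² = 0.0484;  (½·δx/x)² = (0.5×0.0680)² = 0.00116;  (-2·δa/a)² = (-2×0.0120)² = 0.000576;  (-1·δu/u)² = (-1×0.0790)² = 0.00624;  (1·δz/z)² = (1×0.120)² = 0.0144
δQ/Q = √(0.0708) = 0.266

0.266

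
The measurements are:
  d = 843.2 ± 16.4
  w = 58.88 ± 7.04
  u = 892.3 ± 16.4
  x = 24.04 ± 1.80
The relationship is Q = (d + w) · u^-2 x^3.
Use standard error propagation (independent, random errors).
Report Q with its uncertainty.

Let h = d + w = 902.1. δh = √(δd² + δw²) = √(269 + 49.6) = 17.8, so δh/h = 0.0198.
Q is then a monomial in h, u, x:
δQ/Q = √((δh/h)² + (-2·δu/u)² + (3·δx/x)²) = √(0.000391 + 0.00135 + 0.0505) = 0.228
Q = 15.74, so δQ = 0.228 × 15.74 = 3.60.

15.74 ± 3.60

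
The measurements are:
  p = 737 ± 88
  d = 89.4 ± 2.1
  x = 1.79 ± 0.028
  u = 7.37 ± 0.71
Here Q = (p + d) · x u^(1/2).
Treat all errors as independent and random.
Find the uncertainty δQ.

474

Let w = p + d = 826. δw = √(δp² + δd²) = √(7740 + 4.41) = 88.0, so δw/w = 0.107.
Q is then a monomial in w, x, u:
δQ/Q = √((δw/w)² + (1·δx/x)² + (½·δu/u)²) = √(0.0113 + 0.000245 + 0.00232) = 0.118
Q = 4020, so δQ = 0.118 × 4020 = 474.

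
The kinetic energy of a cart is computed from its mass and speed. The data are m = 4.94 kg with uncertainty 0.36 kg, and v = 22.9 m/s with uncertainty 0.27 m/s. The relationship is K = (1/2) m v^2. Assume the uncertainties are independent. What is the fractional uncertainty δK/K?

0.0766

Products/powers → add relative errors in quadrature, weighted by exponent:
  (1·δm/m)² = (1×0.0729)² = 0.00531;  (2·δv/v)² = (2×0.0118)² = 0.000556
δK/K = √(0.00587) = 0.0766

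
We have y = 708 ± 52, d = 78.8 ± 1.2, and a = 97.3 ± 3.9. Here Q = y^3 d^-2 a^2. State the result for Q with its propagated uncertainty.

(5.41 ± 1.28) × 10^8

For a monomial Q ∝ y^3, d^-2, a^2, fractional errors add in quadrature:
  (3·δy/y)² = (3×0.0734)² = 0.0485;  (-2·δd/d)² = (-2×0.0152)² = 0.000928;  (2·δa/a)² = (2×0.0401)² = 0.00643
δQ/Q = √(0.0559) = 0.236
Q = 5.41e+08, so δQ = 0.236 × 5.41e+08 = 1.28e+08.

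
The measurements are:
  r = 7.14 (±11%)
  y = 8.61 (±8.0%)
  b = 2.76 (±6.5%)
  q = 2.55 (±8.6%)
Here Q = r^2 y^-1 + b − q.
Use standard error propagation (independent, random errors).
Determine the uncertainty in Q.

Let p = r^2·y^-1 = 5.92. δp/p = √((2·δr/r)² + (-1·δy/y)²) = √(0.0484 + 0.00640) = 0.234, so δp = 1.39.
Q = p + b − q: δQ = √(δp² + δb² + δq²) = √(1.92 + 0.0322 + 0.0481) = 1.41

1.41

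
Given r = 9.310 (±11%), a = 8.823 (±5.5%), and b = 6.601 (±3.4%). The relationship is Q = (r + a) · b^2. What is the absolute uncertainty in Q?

73.0

Let u = r + a = 18.13. δu = √(δr² + δa²) = √(1.05 + 0.235) = 1.13, so δu/u = 0.0625.
Q is then a monomial in u, b:
δQ/Q = √((δu/u)² + (2·δb/b)²) = √(0.00391 + 0.00462) = 0.0924
Q = 790.1, so δQ = 0.0924 × 790.1 = 73.0.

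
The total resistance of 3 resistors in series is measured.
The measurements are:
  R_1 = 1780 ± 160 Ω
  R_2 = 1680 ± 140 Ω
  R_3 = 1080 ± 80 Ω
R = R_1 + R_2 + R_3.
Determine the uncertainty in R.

227 Ω

Sums and differences: (δR)² = Σ (cᵢ δxᵢ)².
  (δR_1)² = 25600;  (δR_2)² = 19600;  (δR_3)² = 6400
δR = √(51600) = 227 Ω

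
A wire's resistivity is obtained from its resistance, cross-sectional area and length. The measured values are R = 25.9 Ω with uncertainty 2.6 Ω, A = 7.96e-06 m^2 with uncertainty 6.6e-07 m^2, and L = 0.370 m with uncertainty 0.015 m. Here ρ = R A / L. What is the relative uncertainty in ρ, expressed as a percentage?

13.6%

Each factor contributes (exponent × relative error)² to (δρ/ρ)²:
  (1·δR/R)² = (1×0.100)² = 0.0101;  (1·δA/A)² = (1×0.0829)² = 0.00687;  (-1·δL/L)² = (-1×0.0405)² = 0.00164
δρ/ρ = √(0.0186) = 0.136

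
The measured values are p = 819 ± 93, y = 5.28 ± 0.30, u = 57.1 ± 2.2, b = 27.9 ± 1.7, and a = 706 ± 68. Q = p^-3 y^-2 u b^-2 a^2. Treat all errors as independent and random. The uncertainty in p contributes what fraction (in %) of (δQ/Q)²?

(δQ/Q)² = (-3·δp/p)² + (-2·δy/y)² + (1·δu/u)² + (-2·δb/b)² + (2·δa/a)²
  p term: (-3×0.114)² = 0.116
  y term: (-2×0.0568)² = 0.0129
  u term: (1×0.0385)² = 0.00148
  b term: (-2×0.0609)² = 0.0149
  a term: (2×0.0963)² = 0.0371
Total = 0.182. Share from p = 0.116/0.182 = 0.636.

63.6%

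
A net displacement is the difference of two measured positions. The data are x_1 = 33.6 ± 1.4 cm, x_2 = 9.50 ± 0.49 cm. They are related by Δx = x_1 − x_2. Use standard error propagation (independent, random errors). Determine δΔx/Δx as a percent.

Δx is a linear combination, so absolute uncertainties add in quadrature:
  (δx_1)² = 1.96;  (δx_2)² = 0.240
δΔx = √(2.20) = 1.48 cm
Δx = 24.1 cm, so δΔx/Δx = 1.48/24.1 = 0.0615.

6.15%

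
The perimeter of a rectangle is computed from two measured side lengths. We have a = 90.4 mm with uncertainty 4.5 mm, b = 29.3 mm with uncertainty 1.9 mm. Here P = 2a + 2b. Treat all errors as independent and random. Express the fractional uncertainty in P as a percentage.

Sums and differences: (δP)² = Σ (cᵢ δxᵢ)².
  (2·δa)² = 81.0;  (2·δb)² = 14.4
δP = √(95.4) = 9.77 mm
P = 239 mm, so δP/P = 9.77/239 = 0.0408.

4.08%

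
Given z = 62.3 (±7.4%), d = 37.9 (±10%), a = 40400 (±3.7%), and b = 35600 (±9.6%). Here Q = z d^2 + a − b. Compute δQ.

Let p = z·d^2 = 89500. δp/p = √((1·δz/z)² + (2·δd/d)²) = √(0.00548 + 0.0400) = 0.213, so δp = 19100.
Q = p + a − b: δQ = √(δp² + δa² + δb²) = √(3.64e+08 + 2.23e+06 + 1.17e+07) = 19400

19400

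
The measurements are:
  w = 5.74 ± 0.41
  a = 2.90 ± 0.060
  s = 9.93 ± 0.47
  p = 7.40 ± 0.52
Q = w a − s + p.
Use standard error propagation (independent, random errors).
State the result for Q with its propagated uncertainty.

14.1 ± 1.42

Let h = w·a = 16.6. δh/h = √((1·δw/w)² + (1·δa/a)²) = √(0.00510 + 0.000428) = 0.0744, so δh = 1.24.
Q = h − s + p: δQ = √(δh² + δs² + δp²) = √(1.53 + 0.221 + 0.270) = 1.42
Q = 14.1.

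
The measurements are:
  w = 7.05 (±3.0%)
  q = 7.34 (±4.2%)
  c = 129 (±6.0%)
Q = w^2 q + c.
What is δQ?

27.8

Let p = w^2·q = 365. δp/p = √((2·δw/w)² + (1·δq/q)²) = √(0.00360 + 0.00176) = 0.0732, so δp = 26.7.
Q = p + c: δQ = √(δp² + δc²) = √(714 + 59.9) = 27.8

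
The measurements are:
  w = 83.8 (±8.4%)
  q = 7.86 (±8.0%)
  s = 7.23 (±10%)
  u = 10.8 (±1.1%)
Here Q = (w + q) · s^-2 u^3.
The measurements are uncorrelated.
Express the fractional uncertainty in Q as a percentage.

Let h = w + q = 91.7. δh = √(δw² + δq²) = √(49.6 + 0.395) = 7.07, so δh/h = 0.0771.
Q is then a monomial in h, s, u:
δQ/Q = √((δh/h)² + (-2·δs/s)² + (3·δu/u)²) = √(0.00594 + 0.0400 + 0.00109) = 0.217

21.7%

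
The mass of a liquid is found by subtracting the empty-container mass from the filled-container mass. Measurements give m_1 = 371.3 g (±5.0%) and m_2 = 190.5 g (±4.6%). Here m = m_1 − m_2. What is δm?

20.5 g

m is a linear combination, so absolute uncertainties add in quadrature:
  (δm_1)² = 345;  (δm_2)² = 76.8
δm = √(421) = 20.5 g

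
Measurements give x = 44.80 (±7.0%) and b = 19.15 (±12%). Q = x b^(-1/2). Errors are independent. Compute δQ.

0.944

Relative error in a monomial: (δQ/Q)² = Σ (nᵢ · δxᵢ/xᵢ)².
  (1·δx/x)² = (1×0.0700)² = 0.00490;  (−½·δb/b)² = (-0.5×0.120)² = 0.00360
δQ/Q = √(0.00850) = 0.0922
Q = 10.24, so δQ = 0.0922 × 10.24 = 0.944.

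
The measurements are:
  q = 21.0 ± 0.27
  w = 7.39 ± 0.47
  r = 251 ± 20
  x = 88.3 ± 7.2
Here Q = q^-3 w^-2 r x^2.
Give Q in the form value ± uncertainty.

Since Q is a product/quotient, work with relative uncertainties:
  (-3·δq/q)² = (-3×0.0129)² = 0.00149;  (-2·δw/w)² = (-2×0.0636)² = 0.0162;  (1·δr/r)² = (1×0.0797)² = 0.00635;  (2·δx/x)² = (2×0.0815)² = 0.0266
δQ/Q = √(0.0506) = 0.225
Q = 3.87, so δQ = 0.225 × 3.87 = 0.871.

3.87 ± 0.871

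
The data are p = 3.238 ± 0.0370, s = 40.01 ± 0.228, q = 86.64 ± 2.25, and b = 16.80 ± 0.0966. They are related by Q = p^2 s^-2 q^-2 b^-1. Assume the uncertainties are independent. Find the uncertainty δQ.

3.02e-09

Products/powers → add relative errors in quadrature, weighted by exponent:
  (2·δp/p)² = (2×0.0114)² = 0.000522;  (-2·δs/s)² = (-2×0.00570)² = 0.000130;  (-2·δq/q)² = (-2×0.0260)² = 0.00270;  (-1·δb/b)² = (-1×0.00575)² = 3.31e-05
δQ/Q = √(0.00338) = 0.0582
Q = 5.194e-08, so δQ = 0.0582 × 5.194e-08 = 3.02e-09.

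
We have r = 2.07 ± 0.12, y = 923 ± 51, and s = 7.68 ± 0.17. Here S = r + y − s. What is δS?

51.0

For a sum/difference, combine absolute errors in quadrature:
  (δr)² = 0.0144;  (δy)² = 2600;  (δs)² = 0.0289
δS = √(2600) = 51.0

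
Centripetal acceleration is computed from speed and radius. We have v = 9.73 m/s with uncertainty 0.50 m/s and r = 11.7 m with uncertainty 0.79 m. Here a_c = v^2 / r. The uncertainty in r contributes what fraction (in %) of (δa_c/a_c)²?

(δa_c/a_c)² = (2·δv/v)² + (-1·δr/r)²
  v term: (2×0.0514)² = 0.0106
  r term: (-1×0.0675)² = 0.00456
Total = 0.0151. Share from r = 0.00456/0.0151 = 0.301.

30.1%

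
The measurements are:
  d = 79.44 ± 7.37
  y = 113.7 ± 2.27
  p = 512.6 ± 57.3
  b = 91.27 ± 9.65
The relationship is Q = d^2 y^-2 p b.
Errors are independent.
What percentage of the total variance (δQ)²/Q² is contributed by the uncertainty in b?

18.7%

(δQ/Q)² = (2·δd/d)² + (-2·δy/y)² + (1·δp/p)² + (1·δb/b)²
  d term: (2×0.0928)² = 0.0344
  y term: (-2×0.0200)² = 0.00159
  p term: (1×0.112)² = 0.0125
  b term: (1×0.106)² = 0.0112
Total = 0.0597. Share from b = 0.0112/0.0597 = 0.187.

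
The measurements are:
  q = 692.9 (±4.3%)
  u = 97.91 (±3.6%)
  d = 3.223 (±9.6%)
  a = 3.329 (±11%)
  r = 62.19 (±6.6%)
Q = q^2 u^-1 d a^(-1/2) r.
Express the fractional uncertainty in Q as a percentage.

Since Q is a product/quotient, work with relative uncertainties:
  (2·δq/q)² = (2×0.0430)² = 0.00740;  (-1·δu/u)² = (-1×0.0360)² = 0.00130;  (1·δd/d)² = (1×0.0960)² = 0.00922;  (−½·δa/a)² = (-0.5×0.110)² = 0.00302;  (1·δr/r)² = (1×0.0660)² = 0.00436
δQ/Q = √(0.0253) = 0.159

15.9%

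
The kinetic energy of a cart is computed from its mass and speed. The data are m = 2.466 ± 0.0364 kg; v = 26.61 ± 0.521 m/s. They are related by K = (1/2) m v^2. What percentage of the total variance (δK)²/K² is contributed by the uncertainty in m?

12.4%

(δK/K)² = (1·δm/m)² + (2·δv/v)²
  m term: (1×0.0148)² = 0.000218
  v term: (2×0.0196)² = 0.00153
Total = 0.00175. Share from m = 0.000218/0.00175 = 0.124.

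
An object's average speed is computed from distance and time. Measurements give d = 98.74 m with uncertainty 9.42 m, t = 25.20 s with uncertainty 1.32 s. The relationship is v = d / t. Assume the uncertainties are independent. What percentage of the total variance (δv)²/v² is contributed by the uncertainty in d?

76.8%

(δv/v)² = (1·δd/d)² + (-1·δt/t)²
  d term: (1×0.0954)² = 0.00910
  t term: (-1×0.0524)² = 0.00274
Total = 0.0118. Share from d = 0.00910/0.0118 = 0.768.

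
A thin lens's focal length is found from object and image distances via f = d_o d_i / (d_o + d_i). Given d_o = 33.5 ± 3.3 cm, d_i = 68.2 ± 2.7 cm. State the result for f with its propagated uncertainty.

∂f/∂d_o = (d_i/(d_o+d_i))² = 0.450;  ∂f/∂d_i = (d_o/(d_o+d_i))² = 0.109
δf = √((∂f/∂d_o · δd_o)² + (∂f/∂d_i · δd_i)²) = √(2.20 + 0.0858) = 1.51 cm
f = 22.5 cm.

22.5 ± 1.51 cm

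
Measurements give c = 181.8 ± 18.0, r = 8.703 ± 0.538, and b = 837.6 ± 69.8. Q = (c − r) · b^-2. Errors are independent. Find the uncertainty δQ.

Let u = c − r = 173.1. δu = √(δc² + δr²) = √(324 + 0.289) = 18.0, so δu/u = 0.104.
Q is then a monomial in u, b:
δQ/Q = √((δu/u)² + (-2·δb/b)²) = √(0.0108 + 0.0278) = 0.196
Q = 0.0002467, so δQ = 0.196 × 0.0002467 = 4.85e-05.

4.85e-05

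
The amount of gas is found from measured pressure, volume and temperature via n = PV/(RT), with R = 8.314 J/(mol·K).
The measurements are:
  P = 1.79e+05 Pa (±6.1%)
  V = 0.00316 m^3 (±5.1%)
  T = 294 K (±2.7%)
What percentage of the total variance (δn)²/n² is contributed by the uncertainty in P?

(δn/n)² = (1·δP/P)² + (1·δV/V)² + (-1·δT/T)²
  P term: (1×0.0610)² = 0.00372
  V term: (1×0.0510)² = 0.00260
  T term: (-1×0.0270)² = 0.000729
Total = 0.00705. Share from P = 0.00372/0.00705 = 0.528.

52.8%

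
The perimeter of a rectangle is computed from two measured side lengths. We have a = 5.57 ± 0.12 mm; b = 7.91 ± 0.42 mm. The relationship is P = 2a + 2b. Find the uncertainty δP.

0.874 mm

Each term contributes (cᵢ δxᵢ)² to (δP)²:
  (2·δa)² = 0.0576;  (2·δb)² = 0.706
δP = √(0.763) = 0.874 mm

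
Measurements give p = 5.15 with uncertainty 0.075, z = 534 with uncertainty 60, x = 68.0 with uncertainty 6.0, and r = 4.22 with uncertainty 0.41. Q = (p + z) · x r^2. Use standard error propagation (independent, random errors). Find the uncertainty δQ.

1.57e+05

Let u = p + z = 539. δu = √(δp² + δz²) = √(0.00562 + 3600) = 60.0, so δu/u = 0.111.
Q is then a monomial in u, x, r:
δQ/Q = √((δu/u)² + (1·δx/x)² + (2·δr/r)²) = √(0.0124 + 0.00779 + 0.0378) = 0.241
Q = 6.53e+05, so δQ = 0.241 × 6.53e+05 = 1.57e+05.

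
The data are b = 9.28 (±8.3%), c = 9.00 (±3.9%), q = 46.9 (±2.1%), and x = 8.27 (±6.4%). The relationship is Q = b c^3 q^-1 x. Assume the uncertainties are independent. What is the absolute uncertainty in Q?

Products/powers → add relative errors in quadrature, weighted by exponent:
  (1·δb/b)² = (1×0.0830)² = 0.00689;  (3·δc/c)² = (3×0.0390)² = 0.0137;  (-1·δq/q)² = (-1×0.0210)² = 0.000441;  (1·δx/x)² = (1×0.0640)² = 0.00410
δQ/Q = √(0.0251) = 0.158
Q = 1190, so δQ = 0.158 × 1190 = 189.

189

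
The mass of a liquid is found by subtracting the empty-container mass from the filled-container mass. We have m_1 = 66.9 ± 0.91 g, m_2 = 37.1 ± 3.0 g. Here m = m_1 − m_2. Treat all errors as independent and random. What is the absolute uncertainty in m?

3.13 g

m is a linear combination, so absolute uncertainties add in quadrature:
  (δm_1)² = 0.828;  (δm_2)² = 9.00
δm = √(9.83) = 3.13 g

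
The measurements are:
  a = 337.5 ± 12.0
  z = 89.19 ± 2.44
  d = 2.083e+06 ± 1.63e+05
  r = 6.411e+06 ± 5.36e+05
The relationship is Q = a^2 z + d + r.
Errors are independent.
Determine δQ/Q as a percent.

Let p = a^2·z = 1.016e+07. δp/p = √((2·δa/a)² + (1·δz/z)²) = √(0.00506 + 0.000748) = 0.0762, so δp = 7.74e+05.
Q = p + d + r: δQ = √(δp² + δd² + δr²) = √(5.99e+11 + 2.66e+10 + 2.87e+11) = 9.56e+05
Q = 1.865e+07, so δQ/Q = 9.56e+05/1.865e+07 = 0.0512.

5.12%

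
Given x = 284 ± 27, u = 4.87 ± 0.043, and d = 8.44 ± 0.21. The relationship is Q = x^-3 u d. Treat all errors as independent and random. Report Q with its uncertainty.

For a monomial Q ∝ x^-3, u, d, fractional errors add in quadrature:
  (-3·δx/x)² = (-3×0.0951)² = 0.0813;  (1·δu/u)² = (1×0.00883)² = 7.8e-05;  (1·δd/d)² = (1×0.0249)² = 0.000619
δQ/Q = √(0.0820) = 0.286
Q = 1.79e-06, so δQ = 0.286 × 1.79e-06 = 5.14e-07.

(1.79 ± 0.514) × 10^-6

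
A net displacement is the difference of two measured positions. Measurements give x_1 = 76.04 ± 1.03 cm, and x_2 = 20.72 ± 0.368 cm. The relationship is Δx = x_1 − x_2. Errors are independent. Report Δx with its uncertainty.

Δx is a linear combination, so absolute uncertainties add in quadrature:
  (δx_1)² = 1.06;  (δx_2)² = 0.135
δΔx = √(1.20) = 1.09 cm
Δx = 55.32 cm.

55.32 ± 1.09 cm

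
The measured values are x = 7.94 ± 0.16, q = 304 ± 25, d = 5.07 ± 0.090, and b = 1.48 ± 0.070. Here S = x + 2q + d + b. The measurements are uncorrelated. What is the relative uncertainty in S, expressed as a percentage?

8.03%

Sums and differences: (δS)² = Σ (cᵢ δxᵢ)².
  (δx)² = 0.0256;  (2·δq)² = 2500;  (δd)² = 0.00810;  (δb)² = 0.00490
δS = √(2500) = 50.0
S = 622, so δS/S = 50.0/622 = 0.0803.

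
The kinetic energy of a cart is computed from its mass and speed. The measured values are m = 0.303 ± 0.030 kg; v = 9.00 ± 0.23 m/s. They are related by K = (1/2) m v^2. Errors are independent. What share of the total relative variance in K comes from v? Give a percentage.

21.0%

(δK/K)² = (1·δm/m)² + (2·δv/v)²
  m term: (1×0.0990)² = 0.00980
  v term: (2×0.0256)² = 0.00261
Total = 0.0124. Share from v = 0.00261/0.0124 = 0.210.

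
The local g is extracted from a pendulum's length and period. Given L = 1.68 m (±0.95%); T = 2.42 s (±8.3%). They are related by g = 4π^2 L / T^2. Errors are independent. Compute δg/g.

Since g is a product/quotient, work with relative uncertainties:
  (1·δL/L)² = (1×0.00950)² = 9.02e-05;  (-2·δT/T)² = (-2×0.0830)² = 0.0276
δg/g = √(0.0276) = 0.166

0.166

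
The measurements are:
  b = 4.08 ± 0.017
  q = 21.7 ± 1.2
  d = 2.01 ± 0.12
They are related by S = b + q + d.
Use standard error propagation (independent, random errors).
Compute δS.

Sums and differences: (δS)² = Σ (cᵢ δxᵢ)².
  (δb)² = 0.000289;  (δq)² = 1.44;  (δd)² = 0.0144
δS = √(1.45) = 1.21

1.21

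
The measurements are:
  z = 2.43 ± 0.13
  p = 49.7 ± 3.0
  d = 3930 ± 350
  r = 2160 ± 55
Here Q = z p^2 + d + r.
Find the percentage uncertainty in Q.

7.18%

Let w = z·p^2 = 6000. δw/w = √((1·δz/z)² + (2·δp/p)²) = √(0.00286 + 0.0146) = 0.132, so δw = 793.
Q = w + d + r: δQ = √(δw² + δd² + δr²) = √(6.28e+05 + 1.22e+05 + 3020) = 868
Q = 12100, so δQ/Q = 868/12100 = 0.0718.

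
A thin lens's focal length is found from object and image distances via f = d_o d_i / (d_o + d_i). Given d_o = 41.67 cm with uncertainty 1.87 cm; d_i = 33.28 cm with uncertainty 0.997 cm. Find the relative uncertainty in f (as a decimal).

0.0260

∂f/∂d_o = (d_i/(d_o+d_i))² = 0.197;  ∂f/∂d_i = (d_o/(d_o+d_i))² = 0.309
δf = √((∂f/∂d_o · δd_o)² + (∂f/∂d_i · δd_i)²) = √(0.136 + 0.0950) = 0.481 cm
f = 18.50 cm, so δf/f = 0.481/18.50 = 0.0260.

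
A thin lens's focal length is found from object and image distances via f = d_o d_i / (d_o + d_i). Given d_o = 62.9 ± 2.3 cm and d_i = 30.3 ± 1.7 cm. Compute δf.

∂f/∂d_o = (d_i/(d_o+d_i))² = 0.106;  ∂f/∂d_i = (d_o/(d_o+d_i))² = 0.455
δf = √((∂f/∂d_o · δd_o)² + (∂f/∂d_i · δd_i)²) = √(0.0591 + 0.600) = 0.812 cm

0.812 cm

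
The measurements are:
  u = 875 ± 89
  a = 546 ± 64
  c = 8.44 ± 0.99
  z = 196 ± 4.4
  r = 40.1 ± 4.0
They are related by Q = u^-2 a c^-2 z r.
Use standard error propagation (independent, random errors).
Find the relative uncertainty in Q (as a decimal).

0.347

For a monomial Q ∝ u^-2, a, c^-2, z, r, fractional errors add in quadrature:
  (-2·δu/u)² = (-2×0.102)² = 0.0414;  (1·δa/a)² = (1×0.117)² = 0.0137;  (-2·δc/c)² = (-2×0.117)² = 0.0550;  (1·δz/z)² = (1×0.0224)² = 0.000504;  (1·δr/r)² = (1×0.0998)² = 0.00995
δQ/Q = √(0.121) = 0.347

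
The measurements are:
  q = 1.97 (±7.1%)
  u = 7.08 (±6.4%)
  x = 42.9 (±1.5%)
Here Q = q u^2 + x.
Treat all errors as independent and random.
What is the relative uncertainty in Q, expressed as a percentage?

Let p = q·u^2 = 98.7. δp/p = √((1·δq/q)² + (2·δu/u)²) = √(0.00504 + 0.0164) = 0.146, so δp = 14.5.
Q = p + x: δQ = √(δp² + δx²) = √(209 + 0.414) = 14.5
Q = 142, so δQ/Q = 14.5/142 = 0.102.

10.2%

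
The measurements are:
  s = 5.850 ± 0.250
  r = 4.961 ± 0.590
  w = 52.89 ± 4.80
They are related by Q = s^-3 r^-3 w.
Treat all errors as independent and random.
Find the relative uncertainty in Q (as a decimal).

Q is a product of powers, so relative uncertainties combine in quadrature:
  (-3·δs/s)² = (-3×0.0427)² = 0.0164;  (-3·δr/r)² = (-3×0.119)² = 0.127;  (1·δw/w)² = (1×0.0908)² = 0.00824
δQ/Q = √(0.152) = 0.390

0.390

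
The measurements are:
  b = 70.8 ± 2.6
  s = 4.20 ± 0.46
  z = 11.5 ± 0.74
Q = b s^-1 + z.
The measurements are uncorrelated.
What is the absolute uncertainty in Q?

2.08

Let p = b·s^-1 = 16.9. δp/p = √((1·δb/b)² + (-1·δs/s)²) = √(0.00135 + 0.0120) = 0.116, so δp = 1.95.
Q = p + z: δQ = √(δp² + δz²) = √(3.79 + 0.548) = 2.08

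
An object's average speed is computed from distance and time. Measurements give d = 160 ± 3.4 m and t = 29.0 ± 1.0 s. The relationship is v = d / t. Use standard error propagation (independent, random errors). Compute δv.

0.223 m/s

Each factor contributes (exponent × relative error)² to (δv/v)²:
  (1·δd/d)² = (1×0.0212)² = 0.000452;  (-1·δt/t)² = (-1×0.0345)² = 0.00119
δv/v = √(0.00164) = 0.0405
v = 5.52 m/s, so δv = 0.0405 × 5.52 = 0.223 m/s.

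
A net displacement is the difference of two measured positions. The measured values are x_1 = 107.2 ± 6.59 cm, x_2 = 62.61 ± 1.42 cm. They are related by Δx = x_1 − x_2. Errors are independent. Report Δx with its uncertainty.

Δx is a linear combination, so absolute uncertainties add in quadrature:
  (δx_1)² = 43.4;  (δx_2)² = 2.02
δΔx = √(45.4) = 6.74 cm
Δx = 44.59 cm.

44.59 ± 6.74 cm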